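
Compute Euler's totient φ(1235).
φ(1235) = 864

φ is multiplicative, with φ(p^e) = p^e − p^(e−1). Factorise 1235 = 5 · 13 · 19. Then
  φ(1235) = (5 − 1) · (13 − 1) · (19 − 1) = 4 · 12 · 18 = 864.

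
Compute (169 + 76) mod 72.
29

Reduce the summands first: 169 ≡ 25, 76 ≡ 4 (mod 72), so 169 + 76 ≡ 25 + 4 (mod 72). 25 + 4 = 29; 29 = 0·72 + 29, so (169 + 76) mod 72 = 29.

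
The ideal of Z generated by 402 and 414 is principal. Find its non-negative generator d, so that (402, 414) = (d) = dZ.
In the PID Z, (a, b) is generated by gcd(a, b). Compute gcd(414, 402) with the extended Euclidean algorithm, tracking rows (r, s, t) with s·414 + t·402 = r:
  row A: (414, 1, 0)   [1·414 + 0·402 = 414]
  row B: (402, 0, 1)   [0·414 + 1·402 = 402]
  414 = 1·402 + 12   → row C = row A − 1·row B = (12, 1, −1)   [check: 1·414 − 1·402 = 12]
  402 = 33·12 + 6   → row D = row B − 33·row C = (6, −33, 34)   [check: −33·414 + 34·402 = 6]
  12 = 2·6 + 0   → remainder 0, stop. gcd = 6 (last nonzero row D).
So gcd(402, 414) = 6, with Bézout identity −33·414 + 34·402 = 6. Containment (⊇): the Bézout identity exhibits 6 as an element of (402, 414), giving (6) ⊆ (402, 414). Containment (⊆): since 6 | 402 and 6 | 414 (402 = 6·67, 414 = 6·69), every Z-linear combination of 402 and 414 is divisible by 6, so (402, 414) ⊆ (6). Therefore (402, 414) = (6), d = 6.

Final answer: (402, 414) = (6); d = 6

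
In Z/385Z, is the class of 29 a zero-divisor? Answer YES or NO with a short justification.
gcd(29, 385) = 1, so 29 is a unit in Z/385Z (it has a multiplicative inverse). A unit cannot be a zero-divisor: if 29·b ≡ 0 then multiplying both sides by 29^(−1) gives b ≡ 0. So 29 is not a zero-divisor.

Final answer: NO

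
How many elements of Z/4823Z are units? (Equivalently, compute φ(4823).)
Z/4823Z has φ(4823) = 3744 units

An element a ∈ Z/4823Z is a unit iff gcd(a, 4823) = 1, so the number of units is φ(4823). φ is multiplicative, with φ(p^e) = p^e − p^(e−1). Factorise 4823 = 7 · 13 · 53. Then
  φ(4823) = (7 − 1) · (13 − 1) · (53 − 1) = 6 · 12 · 52 = 3744.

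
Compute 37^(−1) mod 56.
Apply the extended Euclidean algorithm to (56, 37), tracking rows (r, s, t) with s·56 + t·37 = r. Each division r_prev = q·r_cur + r_new produces the new row as (previous row) − q·(current row):
  row A: (56, 1, 0)   [1·56 + 0·37 = 56]
  row B: (37, 0, 1)   [0·56 + 1·37 = 37]
  56 = 1·37 + 19   → row C = row A − 1·row B = (19, 1, −1)   [check: 1·56 − 1·37 = 19]
  37 = 1·19 + 18   → row D = row B − 1·row C = (18, −1, 2)   [check: −1·56 + 2·37 = 18]
  19 = 1·18 + 1   → row E = row C − 1·row D = (1, 2, −3)   [check: 2·56 − 3·37 = 1]
  18 = 18·1 + 0   → remainder 0, stop. gcd = 1 (last nonzero row E).
The gcd is 1, so 37 is invertible mod 56. The last nonzero row gives 2·56 − 3·37 = 1, so t = −3. So 37^(−1) ≡ −3 ≡ 53 (mod 56). Verify: 37 · 53 = 1961 ≡ 1 (mod 56). ✓

Final answer: 37^(−1) ≡ 53 (mod 56)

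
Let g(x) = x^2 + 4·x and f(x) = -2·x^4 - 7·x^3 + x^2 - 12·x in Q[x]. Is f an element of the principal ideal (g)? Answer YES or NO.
YES

In Q[x] the ideal (g) consists of all multiples of g, so f ∈ (g) iff g | f, i.e. iff the remainder of f on division by g is 0. Divide f by g (g is monic, so eliminate the leading term of the running remainder at each step):
  leading term -2·x^4: subtract (-2·x^2)·g(x) = -2·x^4 - 8·x^3, leaving x^3 + x^2 - 12·x
  leading term x^3: subtract (x)·g(x) = x^3 + 4·x^2, leaving -3·x^2 - 12·x
  leading term -3·x^2: subtract (-3)·g(x) = -3·x^2 - 12·x, leaving 0
The remainder is 0, so f(x) = g(x) · h(x) with h(x) = -2·x^2 + x - 3. Hence g | f, i.e. f ∈ (g).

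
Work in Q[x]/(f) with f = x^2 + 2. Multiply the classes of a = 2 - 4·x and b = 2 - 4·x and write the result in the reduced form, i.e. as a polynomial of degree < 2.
First multiply in Q[x] without reducing: a · b = 16·x^2 - 16·x + 4. Now divide by f(x) = x^2 + 2, eliminating the leading term at each step:
  leading term 16·x^2: subtract (16)·f(x) = 16·x^2 + 32, leaving -16·x - 28
The degree is now < 2, so this is the remainder. Hence a · b ≡ -16·x - 28 in Q[x]/(f).

Final answer: a · b ≡ -16·x - 28 (mod f(x))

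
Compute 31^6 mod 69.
13

Use repeated squaring. Binary(6) = 110. Walk through the bits of the exponent 6 left-to-right: at each bit after the leading one, square the running value, then multiply by 31 if the bit is 1 (always reducing mod 69):
  bit 1 = 1 (leading): start with 31.
  bit 2 = 1: square 31^2 = 961 ≡ 64; bit is 1, so multiply 64·31 = 1984 ≡ 52 (mod 69).
  bit 3 = 0: square 52^2 = 2704 ≡ 13 (mod 69).
Final value: 31^6 ≡ 13 (mod 69).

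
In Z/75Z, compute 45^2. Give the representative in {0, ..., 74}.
Use repeated squaring. Binary(2) = 10. Walk through the bits of the exponent 2 left-to-right: at each bit after the leading one, square the running value, then multiply by 45 if the bit is 1 (always reducing mod 75):
  bit 1 = 1 (leading): start with 45.
  bit 2 = 0: square 45^2 = 2025 ≡ 0 (mod 75).
Final value: 45^2 ≡ 0 (mod 75).

Final answer: 0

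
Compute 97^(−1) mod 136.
Apply the extended Euclidean algorithm to (136, 97), tracking rows (r, s, t) with s·136 + t·97 = r. Each division r_prev = q·r_cur + r_new produces the new row as (previous row) − q·(current row):
  row A: (136, 1, 0)   [1·136 + 0·97 = 136]
  row B: (97, 0, 1)   [0·136 + 1·97 = 97]
  136 = 1·97 + 39   → row C = row A − 1·row B = (39, 1, −1)   [check: 1·136 − 1·97 = 39]
  97 = 2·39 + 19   → row D = row B − 2·row C = (19, −2, 3)   [check: −2·136 + 3·97 = 19]
  39 = 2·19 + 1   → row E = row C − 2·row D = (1, 5, −7)   [check: 5·136 − 7·97 = 1]
  19 = 19·1 + 0   → remainder 0, stop. gcd = 1 (last nonzero row E).
The gcd is 1, so 97 is invertible mod 136. The last nonzero row gives 5·136 − 7·97 = 1, so t = −7. So 97^(−1) ≡ −7 ≡ 129 (mod 136). Verify: 97 · 129 = 12513 ≡ 1 (mod 136). ✓

Final answer: 97^(−1) ≡ 129 (mod 136)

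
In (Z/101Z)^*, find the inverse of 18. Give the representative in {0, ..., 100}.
18^(−1) ≡ 73 (mod 101)

Apply the extended Euclidean algorithm to (101, 18), tracking rows (r, s, t) with s·101 + t·18 = r. Each division r_prev = q·r_cur + r_new produces the new row as (previous row) − q·(current row):
  row A: (101, 1, 0)   [1·101 + 0·18 = 101]
  row B: (18, 0, 1)   [0·101 + 1·18 = 18]
  101 = 5·18 + 11   → row C = row A − 5·row B = (11, 1, −5)   [check: 1·101 − 5·18 = 11]
  18 = 1·11 + 7   → row D = row B − 1·row C = (7, −1, 6)   [check: −1·101 + 6·18 = 7]
  11 = 1·7 + 4   → row E = row C − 1·row D = (4, 2, −11)   [check: 2·101 − 11·18 = 4]
  7 = 1·4 + 3   → row F = row D − 1·row E = (3, −3, 17)   [check: −3·101 + 17·18 = 3]
  4 = 1·3 + 1   → row G = row E − 1·row F = (1, 5, −28)   [check: 5·101 − 28·18 = 1]
  3 = 3·1 + 0   → remainder 0, stop. gcd = 1 (last nonzero row G).
The gcd is 1, so 18 is invertible mod 101. The last nonzero row gives 5·101 − 28·18 = 1, so t = −28. So 18^(−1) ≡ −28 ≡ 73 (mod 101). Verify: 18 · 73 = 1314 ≡ 1 (mod 101). ✓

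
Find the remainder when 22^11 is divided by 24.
16

Use repeated squaring. Binary(11) = 1011. Walk through the bits of the exponent 11 left-to-right: at each bit after the leading one, square the running value, then multiply by 22 if the bit is 1 (always reducing mod 24):
  bit 1 = 1 (leading): start with 22.
  bit 2 = 0: square 22^2 = 484 ≡ 4 (mod 24).
  bit 3 = 1: square 4^2 = 16; bit is 1, so multiply 16·22 = 352 ≡ 16 (mod 24).
  bit 4 = 1: square 16^2 = 256 ≡ 16; bit is 1, so multiply 16·22 = 352 ≡ 16 (mod 24).
Final value: 22^11 ≡ 16 (mod 24).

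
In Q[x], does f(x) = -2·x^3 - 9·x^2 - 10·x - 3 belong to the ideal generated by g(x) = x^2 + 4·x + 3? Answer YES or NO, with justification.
YES

In Q[x] the ideal (g) consists of all multiples of g, so f ∈ (g) iff g | f, i.e. iff the remainder of f on division by g is 0. Divide f by g (g is monic, so eliminate the leading term of the running remainder at each step):
  leading term -2·x^3: subtract (-2·x)·g(x) = -2·x^3 - 8·x^2 - 6·x, leaving -x^2 - 4·x - 3
  leading term -x^2: subtract (-1)·g(x) = -x^2 - 4·x - 3, leaving 0
The remainder is 0, so f(x) = g(x) · h(x) with h(x) = -2·x - 1. Hence g | f, i.e. f ∈ (g).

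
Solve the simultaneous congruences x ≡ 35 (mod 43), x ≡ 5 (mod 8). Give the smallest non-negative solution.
x ≡ 293 (mod 344); the representative in [0, 344) is 293

The moduli 43, 8 are pairwise coprime, so by the CRT there is a unique solution mod 43·8 = 344.
Solve by successive substitution. Start with x ≡ 35 (mod 43).
  Combine with x ≡ 5 (mod 8): write x = 35 + 43·t and require 35 + 43·t ≡ 5 (mod 8), i.e. 43·t ≡ 5 − 35 ≡ 2 (mod 8). Since 43^(−1) ≡ 3 (mod 8) (43 ≡ 3 (mod 8)), t ≡ 3·2 ≡ 6 (mod 8). So x ≡ 35 + 43·6 = 293 (mod 344).
Unique solution in [0, 344): x = 293.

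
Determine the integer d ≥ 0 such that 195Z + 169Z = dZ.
In the PID Z, (a, b) is generated by gcd(a, b). Compute gcd(195, 169) with the extended Euclidean algorithm, tracking rows (r, s, t) with s·195 + t·169 = r:
  row A: (195, 1, 0)   [1·195 + 0·169 = 195]
  row B: (169, 0, 1)   [0·195 + 1·169 = 169]
  195 = 1·169 + 26   → row C = row A − 1·row B = (26, 1, −1)   [check: 1·195 − 1·169 = 26]
  169 = 6·26 + 13   → row D = row B − 6·row C = (13, −6, 7)   [check: −6·195 + 7·169 = 13]
  26 = 2·13 + 0   → remainder 0, stop. gcd = 13 (last nonzero row D).
So gcd(195, 169) = 13, with Bézout identity −6·195 + 7·169 = 13. Containment (⊇): the Bézout identity exhibits 13 as an element of (195, 169), giving (13) ⊆ (195, 169). Containment (⊆): since 13 | 195 and 13 | 169 (195 = 13·15, 169 = 13·13), every Z-linear combination of 195 and 169 is divisible by 13, so (195, 169) ⊆ (13). Therefore (195, 169) = (13), d = 13.

Final answer: (195, 169) = (13); d = 13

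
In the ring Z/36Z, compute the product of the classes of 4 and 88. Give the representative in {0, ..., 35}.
Reduce the factors first: 88 ≡ 16 (mod 36), so 4 · 88 ≡ 4 · 16 (mod 36). 4 · 16 = 64. Dividing by 36: 64 = 1·36 + 28. So (4 · 88) mod 36 = 28.

Final answer: 28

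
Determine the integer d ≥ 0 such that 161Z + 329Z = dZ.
In the PID Z, (a, b) is generated by gcd(a, b). Compute gcd(329, 161) with the extended Euclidean algorithm, tracking rows (r, s, t) with s·329 + t·161 = r:
  row A: (329, 1, 0)   [1·329 + 0·161 = 329]
  row B: (161, 0, 1)   [0·329 + 1·161 = 161]
  329 = 2·161 + 7   → row C = row A − 2·row B = (7, 1, −2)   [check: 1·329 − 2·161 = 7]
  161 = 23·7 + 0   → remainder 0, stop. gcd = 7 (last nonzero row C).
So gcd(161, 329) = 7, with Bézout identity 1·329 − 2·161 = 7. Containment (⊇): the Bézout identity exhibits 7 as an element of (161, 329), giving (7) ⊆ (161, 329). Containment (⊆): since 7 | 161 and 7 | 329 (161 = 7·23, 329 = 7·47), every Z-linear combination of 161 and 329 is divisible by 7, so (161, 329) ⊆ (7). Therefore (161, 329) = (7), d = 7.

Final answer: (161, 329) = (7); d = 7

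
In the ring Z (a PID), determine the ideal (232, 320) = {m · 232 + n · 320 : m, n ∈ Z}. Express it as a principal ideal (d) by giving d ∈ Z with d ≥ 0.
(232, 320) = (8); d = 8

In the PID Z, (a, b) is generated by gcd(a, b). Compute gcd(320, 232) with the extended Euclidean algorithm, tracking rows (r, s, t) with s·320 + t·232 = r:
  row A: (320, 1, 0)   [1·320 + 0·232 = 320]
  row B: (232, 0, 1)   [0·320 + 1·232 = 232]
  320 = 1·232 + 88   → row C = row A − 1·row B = (88, 1, −1)   [check: 1·320 − 1·232 = 88]
  232 = 2·88 + 56   → row D = row B − 2·row C = (56, −2, 3)   [check: −2·320 + 3·232 = 56]
  88 = 1·56 + 32   → row E = row C − 1·row D = (32, 3, −4)   [check: 3·320 − 4·232 = 32]
  56 = 1·32 + 24   → row F = row D − 1·row E = (24, −5, 7)   [check: −5·320 + 7·232 = 24]
  32 = 1·24 + 8   → row G = row E − 1·row F = (8, 8, −11)   [check: 8·320 − 11·232 = 8]
  24 = 3·8 + 0   → remainder 0, stop. gcd = 8 (last nonzero row G).
So gcd(232, 320) = 8, with Bézout identity 8·320 − 11·232 = 8. Containment (⊇): the Bézout identity exhibits 8 as an element of (232, 320), giving (8) ⊆ (232, 320). Containment (⊆): since 8 | 232 and 8 | 320 (232 = 8·29, 320 = 8·40), every Z-linear combination of 232 and 320 is divisible by 8, so (232, 320) ⊆ (8). Therefore (232, 320) = (8), d = 8.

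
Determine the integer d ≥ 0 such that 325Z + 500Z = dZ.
In the PID Z, (a, b) is generated by gcd(a, b). Compute gcd(500, 325) with the extended Euclidean algorithm, tracking rows (r, s, t) with s·500 + t·325 = r:
  row A: (500, 1, 0)   [1·500 + 0·325 = 500]
  row B: (325, 0, 1)   [0·500 + 1·325 = 325]
  500 = 1·325 + 175   → row C = row A − 1·row B = (175, 1, −1)   [check: 1·500 − 1·325 = 175]
  325 = 1·175 + 150   → row D = row B − 1·row C = (150, −1, 2)   [check: −1·500 + 2·325 = 150]
  175 = 1·150 + 25   → row E = row C − 1·row D = (25, 2, −3)   [check: 2·500 − 3·325 = 25]
  150 = 6·25 + 0   → remainder 0, stop. gcd = 25 (last nonzero row E).
So gcd(325, 500) = 25, with Bézout identity 2·500 − 3·325 = 25. Containment (⊇): the Bézout identity exhibits 25 as an element of (325, 500), giving (25) ⊆ (325, 500). Containment (⊆): since 25 | 325 and 25 | 500 (325 = 25·13, 500 = 25·20), every Z-linear combination of 325 and 500 is divisible by 25, so (325, 500) ⊆ (25). Therefore (325, 500) = (25), d = 25.

Final answer: (325, 500) = (25); d = 25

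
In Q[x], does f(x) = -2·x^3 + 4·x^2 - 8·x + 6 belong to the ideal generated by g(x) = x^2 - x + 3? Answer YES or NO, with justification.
YES

In Q[x] the ideal (g) consists of all multiples of g, so f ∈ (g) iff g | f, i.e. iff the remainder of f on division by g is 0. Divide f by g (g is monic, so eliminate the leading term of the running remainder at each step):
  leading term -2·x^3: subtract (-2·x)·g(x) = -2·x^3 + 2·x^2 - 6·x, leaving 2·x^2 - 2·x + 6
  leading term 2·x^2: subtract (2)·g(x) = 2·x^2 - 2·x + 6, leaving 0
The remainder is 0, so f(x) = g(x) · h(x) with h(x) = 2 - 2·x. Hence g | f, i.e. f ∈ (g).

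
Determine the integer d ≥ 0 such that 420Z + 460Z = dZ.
(420, 460) = (20); d = 20

In the PID Z, (a, b) is generated by gcd(a, b). Compute gcd(460, 420) with the extended Euclidean algorithm, tracking rows (r, s, t) with s·460 + t·420 = r:
  row A: (460, 1, 0)   [1·460 + 0·420 = 460]
  row B: (420, 0, 1)   [0·460 + 1·420 = 420]
  460 = 1·420 + 40   → row C = row A − 1·row B = (40, 1, −1)   [check: 1·460 − 1·420 = 40]
  420 = 10·40 + 20   → row D = row B − 10·row C = (20, −10, 11)   [check: −10·460 + 11·420 = 20]
  40 = 2·20 + 0   → remainder 0, stop. gcd = 20 (last nonzero row D).
So gcd(420, 460) = 20, with Bézout identity −10·460 + 11·420 = 20. Containment (⊇): the Bézout identity exhibits 20 as an element of (420, 460), giving (20) ⊆ (420, 460). Containment (⊆): since 20 | 420 and 20 | 460 (420 = 20·21, 460 = 20·23), every Z-linear combination of 420 and 460 is divisible by 20, so (420, 460) ⊆ (20). Therefore (420, 460) = (20), d = 20.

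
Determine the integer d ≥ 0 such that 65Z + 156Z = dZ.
(65, 156) = (13); d = 13

In the PID Z, (a, b) is generated by gcd(a, b). Compute gcd(156, 65) with the extended Euclidean algorithm, tracking rows (r, s, t) with s·156 + t·65 = r:
  row A: (156, 1, 0)   [1·156 + 0·65 = 156]
  row B: (65, 0, 1)   [0·156 + 1·65 = 65]
  156 = 2·65 + 26   → row C = row A − 2·row B = (26, 1, −2)   [check: 1·156 − 2·65 = 26]
  65 = 2·26 + 13   → row D = row B − 2·row C = (13, −2, 5)   [check: −2·156 + 5·65 = 13]
  26 = 2·13 + 0   → remainder 0, stop. gcd = 13 (last nonzero row D).
So gcd(65, 156) = 13, with Bézout identity −2·156 + 5·65 = 13. Containment (⊇): the Bézout identity exhibits 13 as an element of (65, 156), giving (13) ⊆ (65, 156). Containment (⊆): since 13 | 65 and 13 | 156 (65 = 13·5, 156 = 13·12), every Z-linear combination of 65 and 156 is divisible by 13, so (65, 156) ⊆ (13). Therefore (65, 156) = (13), d = 13.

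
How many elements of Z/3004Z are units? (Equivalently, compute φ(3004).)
Z/3004Z has φ(3004) = 1500 units

An element a ∈ Z/3004Z is a unit iff gcd(a, 3004) = 1, so the number of units is φ(3004). φ is multiplicative, with φ(p^e) = p^e − p^(e−1). Factorise 3004 = 2^2 · 751. Then
  φ(3004) = (2^2 − 2^1) · (751 − 1) = 2 · 750 = 1500.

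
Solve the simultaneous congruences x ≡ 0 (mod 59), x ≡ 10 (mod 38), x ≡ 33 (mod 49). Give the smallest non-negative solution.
The moduli 59, 38, 49 are pairwise coprime, so by the CRT there is a unique solution mod 59·38·49 = 109858.
Solve by successive substitution. Start with x ≡ 0 (mod 59).
  Combine with x ≡ 10 (mod 38): write x = 59·t and require 59·t ≡ 10 (mod 38). Since 59^(−1) ≡ 29 (mod 38) (59 ≡ 21 (mod 38)), t ≡ 29·10 ≡ 24 (mod 38). So x ≡ 59·24 = 1416 (mod 2242).
  Combine with x ≡ 33 (mod 49): write x = 1416 + 2242·t and require 1416 + 2242·t ≡ 33 (mod 49), i.e. 2242·t ≡ 33 − 1416 ≡ 38 (mod 49). Since 2242^(−1) ≡ 4 (mod 49) (2242 ≡ 37 (mod 49)), t ≡ 4·38 ≡ 5 (mod 49). So x ≡ 1416 + 2242·5 = 12626 (mod 109858).
Unique solution in [0, 109858): x = 12626.

Final answer: x ≡ 12626 (mod 109858); the representative in [0, 109858) is 12626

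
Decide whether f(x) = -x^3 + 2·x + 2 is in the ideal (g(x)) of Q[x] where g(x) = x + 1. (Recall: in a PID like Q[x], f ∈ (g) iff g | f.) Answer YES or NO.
In Q[x] the ideal (g) consists of all multiples of g, so f ∈ (g) iff g | f, i.e. iff the remainder of f on division by g is 0. Divide f by g (g is monic, so eliminate the leading term of the running remainder at each step):
  leading term -x^3: subtract (-x^2)·g(x) = -x^3 - x^2, leaving x^2 + 2·x + 2
  leading term x^2: subtract (x)·g(x) = x^2 + x, leaving x + 2
  leading term x: subtract (1)·g(x) = x + 1, leaving 1
The remainder r(x) = 1 ≠ 0 (and deg r < deg g), so g ∤ f, i.e. f ∉ (g).

Final answer: NO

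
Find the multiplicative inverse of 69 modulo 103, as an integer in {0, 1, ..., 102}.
69^(−1) ≡ 3 (mod 103)

Apply the extended Euclidean algorithm to (103, 69), tracking rows (r, s, t) with s·103 + t·69 = r. Each division r_prev = q·r_cur + r_new produces the new row as (previous row) − q·(current row):
  row A: (103, 1, 0)   [1·103 + 0·69 = 103]
  row B: (69, 0, 1)   [0·103 + 1·69 = 69]
  103 = 1·69 + 34   → row C = row A − 1·row B = (34, 1, −1)   [check: 1·103 − 1·69 = 34]
  69 = 2·34 + 1   → row D = row B − 2·row C = (1, −2, 3)   [check: −2·103 + 3·69 = 1]
  34 = 34·1 + 0   → remainder 0, stop. gcd = 1 (last nonzero row D).
The gcd is 1, so 69 is invertible mod 103. The last nonzero row gives −2·103 + 3·69 = 1, so t = 3. So 69^(−1) ≡ 3 (mod 103). Verify: 69 · 3 = 207 ≡ 1 (mod 103). ✓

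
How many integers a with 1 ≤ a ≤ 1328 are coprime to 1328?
The number of a ∈ {1, ..., 1328} with gcd(a, 1328) = 1 is by definition Euler's totient φ(1328). φ is multiplicative, with φ(p^e) = p^e − p^(e−1). Factorise 1328 = 2^4 · 83. Then
  φ(1328) = (2^4 − 2^3) · (83 − 1) = 8 · 82 = 656.
So there are 656 such integers.

Final answer: 656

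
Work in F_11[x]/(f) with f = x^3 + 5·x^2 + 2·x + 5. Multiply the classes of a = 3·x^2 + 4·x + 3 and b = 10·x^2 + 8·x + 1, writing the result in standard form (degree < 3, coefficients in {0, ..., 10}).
a · b ≡ 6·x^2 + 6·x + 4 (mod f(x))

Multiply as integer polynomials: a · b = 30·x^4 + 64·x^3 + 65·x^2 + 28·x + 3. Reducing coefficients mod 11: a · b ≡ 8·x^4 + 9·x^3 + 10·x^2 + 6·x + 3. Now divide by f(x) = x^3 + 5·x^2 + 2·x + 5 in F_11[x], eliminating the leading term at each step:
  leading term 8·x^4: subtract (8·x)·f(x) = 8·x^4 + 7·x^3 + 5·x^2 + 7·x, leaving 2·x^3 + 5·x^2 + 10·x + 3 (coefficients mod 11)
  leading term 2·x^3: subtract (2)·f(x) = 2·x^3 + 10·x^2 + 4·x + 10, leaving 6·x^2 + 6·x + 4 (coefficients mod 11)
The degree is now < 3, so this is the remainder. Hence a · b ≡ 6·x^2 + 6·x + 4 in F_11[x]/(f).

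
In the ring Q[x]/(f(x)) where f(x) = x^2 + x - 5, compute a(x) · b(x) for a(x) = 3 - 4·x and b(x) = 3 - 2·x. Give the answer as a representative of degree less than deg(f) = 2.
First multiply in Q[x] without reducing: a · b = 8·x^2 - 18·x + 9. Now divide by f(x) = x^2 + x - 5, eliminating the leading term at each step:
  leading term 8·x^2: subtract (8)·f(x) = 8·x^2 + 8·x - 40, leaving 49 - 26·x
The degree is now < 2, so this is the remainder. Hence a · b ≡ 49 - 26·x in Q[x]/(f).

Final answer: a · b ≡ 49 - 26·x (mod f(x))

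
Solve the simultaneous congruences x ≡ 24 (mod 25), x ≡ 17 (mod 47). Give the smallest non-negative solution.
The moduli 25, 47 are pairwise coprime, so by the CRT there is a unique solution mod 25·47 = 1175.
Solve by successive substitution. Start with x ≡ 24 (mod 25).
  Combine with x ≡ 17 (mod 47): write x = 24 + 25·t and require 24 + 25·t ≡ 17 (mod 47), i.e. 25·t ≡ 17 − 24 ≡ 40 (mod 47). Since 25^(−1) ≡ 32 (mod 47), t ≡ 32·40 ≡ 11 (mod 47). So x ≡ 24 + 25·11 = 299 (mod 1175).
Unique solution in [0, 1175): x = 299.

Final answer: x ≡ 299 (mod 1175); the representative in [0, 1175) is 299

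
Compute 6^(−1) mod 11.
Apply the extended Euclidean algorithm to (11, 6), tracking rows (r, s, t) with s·11 + t·6 = r. Each division r_prev = q·r_cur + r_new produces the new row as (previous row) − q·(current row):
  row A: (11, 1, 0)   [1·11 + 0·6 = 11]
  row B: (6, 0, 1)   [0·11 + 1·6 = 6]
  11 = 1·6 + 5   → row C = row A − 1·row B = (5, 1, −1)   [check: 1·11 − 1·6 = 5]
  6 = 1·5 + 1   → row D = row B − 1·row C = (1, −1, 2)   [check: −1·11 + 2·6 = 1]
  5 = 5·1 + 0   → remainder 0, stop. gcd = 1 (last nonzero row D).
The gcd is 1, so 6 is invertible mod 11. The last nonzero row gives −1·11 + 2·6 = 1, so t = 2. So 6^(−1) ≡ 2 (mod 11). Verify: 6 · 2 = 12 ≡ 1 (mod 11). ✓

Final answer: 6^(−1) ≡ 2 (mod 11)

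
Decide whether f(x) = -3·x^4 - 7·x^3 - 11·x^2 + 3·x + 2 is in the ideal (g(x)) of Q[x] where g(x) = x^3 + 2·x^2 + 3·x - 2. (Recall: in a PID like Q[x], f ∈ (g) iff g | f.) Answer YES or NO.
In Q[x] the ideal (g) consists of all multiples of g, so f ∈ (g) iff g | f, i.e. iff the remainder of f on division by g is 0. Divide f by g (g is monic, so eliminate the leading term of the running remainder at each step):
  leading term -3·x^4: subtract (-3·x)·g(x) = -3·x^4 - 6·x^3 - 9·x^2 + 6·x, leaving -x^3 - 2·x^2 - 3·x + 2
  leading term -x^3: subtract (-1)·g(x) = -x^3 - 2·x^2 - 3·x + 2, leaving 0
The remainder is 0, so f(x) = g(x) · h(x) with h(x) = -3·x - 1. Hence g | f, i.e. f ∈ (g).

Final answer: YES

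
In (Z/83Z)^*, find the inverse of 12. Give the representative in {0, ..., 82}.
Apply the extended Euclidean algorithm to (83, 12), tracking rows (r, s, t) with s·83 + t·12 = r. Each division r_prev = q·r_cur + r_new produces the new row as (previous row) − q·(current row):
  row A: (83, 1, 0)   [1·83 + 0·12 = 83]
  row B: (12, 0, 1)   [0·83 + 1·12 = 12]
  83 = 6·12 + 11   → row C = row A − 6·row B = (11, 1, −6)   [check: 1·83 − 6·12 = 11]
  12 = 1·11 + 1   → row D = row B − 1·row C = (1, −1, 7)   [check: −1·83 + 7·12 = 1]
  11 = 11·1 + 0   → remainder 0, stop. gcd = 1 (last nonzero row D).
The gcd is 1, so 12 is invertible mod 83. The last nonzero row gives −1·83 + 7·12 = 1, so t = 7. So 12^(−1) ≡ 7 (mod 83). Verify: 12 · 7 = 84 ≡ 1 (mod 83). ✓

Final answer: 12^(−1) ≡ 7 (mod 83)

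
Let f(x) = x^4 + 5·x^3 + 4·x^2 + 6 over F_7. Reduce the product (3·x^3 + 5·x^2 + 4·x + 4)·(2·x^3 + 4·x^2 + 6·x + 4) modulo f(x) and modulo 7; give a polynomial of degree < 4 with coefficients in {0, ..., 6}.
a · b ≡ 5·x^3 + 4·x + 1 (mod f(x))

Multiply as integer polynomials: a · b = 6·x^6 + 22·x^5 + 46·x^4 + 66·x^3 + 60·x^2 + 40·x + 16. Reducing coefficients mod 7: a · b ≡ 6·x^6 + x^5 + 4·x^4 + 3·x^3 + 4·x^2 + 5·x + 2. Now divide by f(x) = x^4 + 5·x^3 + 4·x^2 + 6 in F_7[x], eliminating the leading term at each step:
  leading term 6·x^6: subtract (6·x^2)·f(x) = 6·x^6 + 2·x^5 + 3·x^4 + x^2, leaving 6·x^5 + x^4 + 3·x^3 + 3·x^2 + 5·x + 2 (coefficients mod 7)
  leading term 6·x^5: subtract (6·x)·f(x) = 6·x^5 + 2·x^4 + 3·x^3 + x, leaving 6·x^4 + 3·x^2 + 4·x + 2 (coefficients mod 7)
  leading term 6·x^4: subtract (6)·f(x) = 6·x^4 + 2·x^3 + 3·x^2 + 1, leaving 5·x^3 + 4·x + 1 (coefficients mod 7)
The degree is now < 4, so this is the remainder. Hence a · b ≡ 5·x^3 + 4·x + 1 in F_7[x]/(f).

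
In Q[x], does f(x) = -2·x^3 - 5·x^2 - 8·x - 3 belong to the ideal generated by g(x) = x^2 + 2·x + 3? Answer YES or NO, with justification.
YES

In Q[x] the ideal (g) consists of all multiples of g, so f ∈ (g) iff g | f, i.e. iff the remainder of f on division by g is 0. Divide f by g (g is monic, so eliminate the leading term of the running remainder at each step):
  leading term -2·x^3: subtract (-2·x)·g(x) = -2·x^3 - 4·x^2 - 6·x, leaving -x^2 - 2·x - 3
  leading term -x^2: subtract (-1)·g(x) = -x^2 - 2·x - 3, leaving 0
The remainder is 0, so f(x) = g(x) · h(x) with h(x) = -2·x - 1. Hence g | f, i.e. f ∈ (g).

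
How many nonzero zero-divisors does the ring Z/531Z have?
In Z/531Z each nonzero element is either a unit (gcd with 531 is 1) or a zero-divisor (gcd > 1). The number of units is φ(531): factorise 531 = 3^2 · 59, so φ(531) = (3^2 − 3^1) · (59 − 1) = 6 · 58 = 348. The nonzero elements number 531 − 1 = 530. Hence the nonzero zero-divisors number 530 − 348 = 182.

Final answer: Z/531Z has 182 nonzero zero-divisors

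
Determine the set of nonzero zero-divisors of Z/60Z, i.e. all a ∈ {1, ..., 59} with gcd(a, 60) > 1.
nonzero zero-divisors of Z/60Z = {2, 3, 4, 5, 6, 8, 9, 10, 12, 14, 15, 16, 18, 20, 21, 22, 24, 25, 26, 27, 28, 30, 32, 33, 34, 35, 36, 38, 39, 40, 42, 44, 45, 46, 48, 50, 51, 52, 54, 55, 56, 57, 58}

An element a ∈ Z/60Z (with a ≠ 0) is a zero-divisor iff gcd(a, 60) > 1 (because a is a unit precisely when gcd(a, n) = 1, and in Z/nZ every nonzero, non-unit element is a zero-divisor). Scan a = 1, ..., 59 and keep those with gcd(a, 60) > 1:
  gcd(2, 60) = 2, gcd(3, 60) = 3, gcd(4, 60) = 4, gcd(5, 60) = 5, gcd(6, 60) = 6, gcd(8, 60) = 4, gcd(9, 60) = 3, gcd(10, 60) = 10, gcd(12, 60) = 12, gcd(14, 60) = 2, gcd(15, 60) = 15, gcd(16, 60) = 4, gcd(18, 60) = 6, gcd(20, 60) = 20, gcd(21, 60) = 3, gcd(22, 60) = 2, gcd(24, 60) = 12, gcd(25, 60) = 5, gcd(26, 60) = 2, gcd(27, 60) = 3, gcd(28, 60) = 4, gcd(30, 60) = 30, gcd(32, 60) = 4, gcd(33, 60) = 3, gcd(34, 60) = 2, gcd(35, 60) = 5, gcd(36, 60) = 12, gcd(38, 60) = 2, gcd(39, 60) = 3, gcd(40, 60) = 20, gcd(42, 60) = 6, gcd(44, 60) = 4, gcd(45, 60) = 15, gcd(46, 60) = 2, gcd(48, 60) = 12, gcd(50, 60) = 10, gcd(51, 60) = 3, gcd(52, 60) = 4, gcd(54, 60) = 6, gcd(55, 60) = 5, gcd(56, 60) = 4, gcd(57, 60) = 3, gcd(58, 60) = 2.
All other a ∈ {1, ..., 59} have gcd(a, 60) = 1 and are units. So the nonzero zero-divisors are exactly the 43 values of a appearing in this scan.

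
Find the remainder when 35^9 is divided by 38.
1

Use repeated squaring. Binary(9) = 1001. Walk through the bits of the exponent 9 left-to-right: at each bit after the leading one, square the running value, then multiply by 35 if the bit is 1 (always reducing mod 38):
  bit 1 = 1 (leading): start with 35.
  bit 2 = 0: square 35^2 = 1225 ≡ 9 (mod 38).
  bit 3 = 0: square 9^2 = 81 ≡ 5 (mod 38).
  bit 4 = 1: square 5^2 = 25; bit is 1, so multiply 25·35 = 875 ≡ 1 (mod 38).
Final value: 35^9 ≡ 1 (mod 38).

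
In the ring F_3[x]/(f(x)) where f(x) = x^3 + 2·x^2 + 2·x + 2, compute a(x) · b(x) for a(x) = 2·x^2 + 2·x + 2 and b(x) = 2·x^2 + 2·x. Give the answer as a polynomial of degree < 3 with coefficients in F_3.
a · b ≡ 2·x (mod f(x))

Multiply as integer polynomials: a · b = 4·x^4 + 8·x^3 + 8·x^2 + 4·x. Reducing coefficients mod 3: a · b ≡ x^4 + 2·x^3 + 2·x^2 + x. Now divide by f(x) = x^3 + 2·x^2 + 2·x + 2 in F_3[x], eliminating the leading term at each step:
  leading term x^4: subtract (x)·f(x) = x^4 + 2·x^3 + 2·x^2 + 2·x, leaving 2·x (coefficients mod 3)
The degree is now < 3, so this is the remainder. Hence a · b ≡ 2·x in F_3[x]/(f).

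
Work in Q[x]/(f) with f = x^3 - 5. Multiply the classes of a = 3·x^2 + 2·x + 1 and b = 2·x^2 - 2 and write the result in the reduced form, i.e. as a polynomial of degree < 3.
First multiply in Q[x] without reducing: a · b = 6·x^4 + 4·x^3 - 4·x^2 - 4·x - 2. Now divide by f(x) = x^3 - 5, eliminating the leading term at each step:
  leading term 6·x^4: subtract (6·x)·f(x) = 6·x^4 - 30·x, leaving 4·x^3 - 4·x^2 + 26·x - 2
  leading term 4·x^3: subtract (4)·f(x) = 4·x^3 - 20, leaving -4·x^2 + 26·x + 18
The degree is now < 3, so this is the remainder. Hence a · b ≡ -4·x^2 + 26·x + 18 in Q[x]/(f).

Final answer: a · b ≡ -4·x^2 + 26·x + 18 (mod f(x))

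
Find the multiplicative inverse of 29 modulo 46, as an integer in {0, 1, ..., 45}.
Apply the extended Euclidean algorithm to (46, 29), tracking rows (r, s, t) with s·46 + t·29 = r. Each division r_prev = q·r_cur + r_new produces the new row as (previous row) − q·(current row):
  row A: (46, 1, 0)   [1·46 + 0·29 = 46]
  row B: (29, 0, 1)   [0·46 + 1·29 = 29]
  46 = 1·29 + 17   → row C = row A − 1·row B = (17, 1, −1)   [check: 1·46 − 1·29 = 17]
  29 = 1·17 + 12   → row D = row B − 1·row C = (12, −1, 2)   [check: −1·46 + 2·29 = 12]
  17 = 1·12 + 5   → row E = row C − 1·row D = (5, 2, −3)   [check: 2·46 − 3·29 = 5]
  12 = 2·5 + 2   → row F = row D − 2·row E = (2, −5, 8)   [check: −5·46 + 8·29 = 2]
  5 = 2·2 + 1   → row G = row E − 2·row F = (1, 12, −19)   [check: 12·46 − 19·29 = 1]
  2 = 2·1 + 0   → remainder 0, stop. gcd = 1 (last nonzero row G).
The gcd is 1, so 29 is invertible mod 46. The last nonzero row gives 12·46 − 19·29 = 1, so t = −19. So 29^(−1) ≡ −19 ≡ 27 (mod 46). Verify: 29 · 27 = 783 ≡ 1 (mod 46). ✓

Final answer: 29^(−1) ≡ 27 (mod 46)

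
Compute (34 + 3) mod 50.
Both summands are already reduced mod 50. 34 + 3 = 37; 37 = 0·50 + 37, so (34 + 3) mod 50 = 37.

Final answer: 37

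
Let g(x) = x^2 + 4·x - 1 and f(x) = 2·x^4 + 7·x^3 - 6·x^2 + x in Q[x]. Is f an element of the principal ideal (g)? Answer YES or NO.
In Q[x] the ideal (g) consists of all multiples of g, so f ∈ (g) iff g | f, i.e. iff the remainder of f on division by g is 0. Divide f by g (g is monic, so eliminate the leading term of the running remainder at each step):
  leading term 2·x^4: subtract (2·x^2)·g(x) = 2·x^4 + 8·x^3 - 2·x^2, leaving -x^3 - 4·x^2 + x
  leading term -x^3: subtract (-x)·g(x) = -x^3 - 4·x^2 + x, leaving 0
The remainder is 0, so f(x) = g(x) · h(x) with h(x) = 2·x^2 - x. Hence g | f, i.e. f ∈ (g).

Final answer: YES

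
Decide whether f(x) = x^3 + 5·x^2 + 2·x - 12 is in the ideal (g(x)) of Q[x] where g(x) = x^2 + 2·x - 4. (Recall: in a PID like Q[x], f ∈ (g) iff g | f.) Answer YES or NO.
YES

In Q[x] the ideal (g) consists of all multiples of g, so f ∈ (g) iff g | f, i.e. iff the remainder of f on division by g is 0. Divide f by g (g is monic, so eliminate the leading term of the running remainder at each step):
  leading term x^3: subtract (x)·g(x) = x^3 + 2·x^2 - 4·x, leaving 3·x^2 + 6·x - 12
  leading term 3·x^2: subtract (3)·g(x) = 3·x^2 + 6·x - 12, leaving 0
The remainder is 0, so f(x) = g(x) · h(x) with h(x) = x + 3. Hence g | f, i.e. f ∈ (g).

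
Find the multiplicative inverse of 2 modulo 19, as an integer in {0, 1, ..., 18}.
Apply the extended Euclidean algorithm to (19, 2), tracking rows (r, s, t) with s·19 + t·2 = r. Each division r_prev = q·r_cur + r_new produces the new row as (previous row) − q·(current row):
  row A: (19, 1, 0)   [1·19 + 0·2 = 19]
  row B: (2, 0, 1)   [0·19 + 1·2 = 2]
  19 = 9·2 + 1   → row C = row A − 9·row B = (1, 1, −9)   [check: 1·19 − 9·2 = 1]
  2 = 2·1 + 0   → remainder 0, stop. gcd = 1 (last nonzero row C).
The gcd is 1, so 2 is invertible mod 19. The last nonzero row gives 1·19 − 9·2 = 1, so t = −9. So 2^(−1) ≡ −9 ≡ 10 (mod 19). Verify: 2 · 10 = 20 ≡ 1 (mod 19). ✓

Final answer: 2^(−1) ≡ 10 (mod 19)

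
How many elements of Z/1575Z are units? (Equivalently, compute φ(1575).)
An element a ∈ Z/1575Z is a unit iff gcd(a, 1575) = 1, so the number of units is φ(1575). φ is multiplicative, with φ(p^e) = p^e − p^(e−1). Factorise 1575 = 3^2 · 5^2 · 7. Then
  φ(1575) = (3^2 − 3^1) · (5^2 − 5^1) · (7 − 1) = 6 · 20 · 6 = 720.

Final answer: Z/1575Z has φ(1575) = 720 units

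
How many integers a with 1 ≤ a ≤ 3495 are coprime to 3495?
1856

The number of a ∈ {1, ..., 3495} with gcd(a, 3495) = 1 is by definition Euler's totient φ(3495). φ is multiplicative, with φ(p^e) = p^e − p^(e−1). Factorise 3495 = 3 · 5 · 233. Then
  φ(3495) = (3 − 1) · (5 − 1) · (233 − 1) = 2 · 4 · 232 = 1856.
So there are 1856 such integers.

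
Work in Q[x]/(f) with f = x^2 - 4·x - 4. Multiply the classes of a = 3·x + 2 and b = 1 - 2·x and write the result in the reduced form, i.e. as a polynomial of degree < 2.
a · b ≡ -25·x - 22 (mod f(x))

First multiply in Q[x] without reducing: a · b = -6·x^2 - x + 2. Now divide by f(x) = x^2 - 4·x - 4, eliminating the leading term at each step:
  leading term -6·x^2: subtract (-6)·f(x) = -6·x^2 + 24·x + 24, leaving -25·x - 22
The degree is now < 2, so this is the remainder. Hence a · b ≡ -25·x - 22 in Q[x]/(f).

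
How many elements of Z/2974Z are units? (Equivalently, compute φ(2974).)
An element a ∈ Z/2974Z is a unit iff gcd(a, 2974) = 1, so the number of units is φ(2974). φ is multiplicative, with φ(p^e) = p^e − p^(e−1). Factorise 2974 = 2 · 1487. Then
  φ(2974) = (2 − 1) · (1487 − 1) = 1 · 1486 = 1486.

Final answer: Z/2974Z has φ(2974) = 1486 units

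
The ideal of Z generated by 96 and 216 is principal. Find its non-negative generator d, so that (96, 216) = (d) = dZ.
(96, 216) = (24); d = 24

In the PID Z, (a, b) is generated by gcd(a, b). Compute gcd(216, 96) with the extended Euclidean algorithm, tracking rows (r, s, t) with s·216 + t·96 = r:
  row A: (216, 1, 0)   [1·216 + 0·96 = 216]
  row B: (96, 0, 1)   [0·216 + 1·96 = 96]
  216 = 2·96 + 24   → row C = row A − 2·row B = (24, 1, −2)   [check: 1·216 − 2·96 = 24]
  96 = 4·24 + 0   → remainder 0, stop. gcd = 24 (last nonzero row C).
So gcd(96, 216) = 24, with Bézout identity 1·216 − 2·96 = 24. Containment (⊇): the Bézout identity exhibits 24 as an element of (96, 216), giving (24) ⊆ (96, 216). Containment (⊆): since 24 | 96 and 24 | 216 (96 = 24·4, 216 = 24·9), every Z-linear combination of 96 and 216 is divisible by 24, so (96, 216) ⊆ (24). Therefore (96, 216) = (24), d = 24.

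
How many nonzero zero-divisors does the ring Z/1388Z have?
Z/1388Z has 695 nonzero zero-divisors

In Z/1388Z each nonzero element is either a unit (gcd with 1388 is 1) or a zero-divisor (gcd > 1). The number of units is φ(1388): factorise 1388 = 2^2 · 347, so φ(1388) = (2^2 − 2^1) · (347 − 1) = 2 · 346 = 692. The nonzero elements number 1388 − 1 = 1387. Hence the nonzero zero-divisors number 1387 − 692 = 695.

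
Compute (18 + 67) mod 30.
Reduce the summands first: 67 ≡ 7 (mod 30), so 18 + 67 ≡ 18 + 7 (mod 30). 18 + 7 = 25; 25 = 0·30 + 25, so (18 + 67) mod 30 = 25.

Final answer: 25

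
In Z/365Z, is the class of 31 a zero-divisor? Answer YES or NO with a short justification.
gcd(31, 365) = 1, so 31 is a unit in Z/365Z (it has a multiplicative inverse). A unit cannot be a zero-divisor: if 31·b ≡ 0 then multiplying both sides by 31^(−1) gives b ≡ 0. So 31 is not a zero-divisor.

Final answer: NO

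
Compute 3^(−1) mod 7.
3^(−1) ≡ 5 (mod 7)

Apply the extended Euclidean algorithm to (7, 3), tracking rows (r, s, t) with s·7 + t·3 = r. Each division r_prev = q·r_cur + r_new produces the new row as (previous row) − q·(current row):
  row A: (7, 1, 0)   [1·7 + 0·3 = 7]
  row B: (3, 0, 1)   [0·7 + 1·3 = 3]
  7 = 2·3 + 1   → row C = row A − 2·row B = (1, 1, −2)   [check: 1·7 − 2·3 = 1]
  3 = 3·1 + 0   → remainder 0, stop. gcd = 1 (last nonzero row C).
The gcd is 1, so 3 is invertible mod 7. The last nonzero row gives 1·7 − 2·3 = 1, so t = −2. So 3^(−1) ≡ −2 ≡ 5 (mod 7). Verify: 3 · 5 = 15 ≡ 1 (mod 7). ✓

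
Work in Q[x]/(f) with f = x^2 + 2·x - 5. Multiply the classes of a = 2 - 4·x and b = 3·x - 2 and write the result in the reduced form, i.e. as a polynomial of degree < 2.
First multiply in Q[x] without reducing: a · b = -12·x^2 + 14·x - 4. Now divide by f(x) = x^2 + 2·x - 5, eliminating the leading term at each step:
  leading term -12·x^2: subtract (-12)·f(x) = -12·x^2 - 24·x + 60, leaving 38·x - 64
The degree is now < 2, so this is the remainder. Hence a · b ≡ 38·x - 64 in Q[x]/(f).

Final answer: a · b ≡ 38·x - 64 (mod f(x))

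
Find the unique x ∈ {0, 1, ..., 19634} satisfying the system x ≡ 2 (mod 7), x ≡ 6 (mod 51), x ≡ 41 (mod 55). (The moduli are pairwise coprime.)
x ≡ 261 (mod 19635); the representative in [0, 19635) is 261

The moduli 7, 51, 55 are pairwise coprime, so by the CRT there is a unique solution mod 7·51·55 = 19635.
Solve by successive substitution. Start with x ≡ 2 (mod 7).
  Combine with x ≡ 6 (mod 51): write x = 2 + 7·t and require 2 + 7·t ≡ 6 (mod 51), i.e. 7·t ≡ 6 − 2 ≡ 4 (mod 51). Since 7^(−1) ≡ 22 (mod 51), t ≡ 22·4 ≡ 37 (mod 51). So x ≡ 2 + 7·37 = 261 (mod 357).
  Combine with x ≡ 41 (mod 55): write x = 261 + 357·t and require 261 + 357·t ≡ 41 (mod 55), i.e. 357·t ≡ 41 − 261 ≡ 0 (mod 55). Since 357^(−1) ≡ 53 (mod 55) (357 ≡ 27 (mod 55)), t ≡ 53·0 ≡ 0 (mod 55). So x ≡ 261 + 357·0 = 261 (mod 19635).
Unique solution in [0, 19635): x = 261.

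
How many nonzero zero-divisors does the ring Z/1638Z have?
In Z/1638Z each nonzero element is either a unit (gcd with 1638 is 1) or a zero-divisor (gcd > 1). The number of units is φ(1638): factorise 1638 = 2 · 3^2 · 7 · 13, so φ(1638) = (2 − 1) · (3^2 − 3^1) · (7 − 1) · (13 − 1) = 1 · 6 · 6 · 12 = 432. The nonzero elements number 1638 − 1 = 1637. Hence the nonzero zero-divisors number 1637 − 432 = 1205.

Final answer: Z/1638Z has 1205 nonzero zero-divisors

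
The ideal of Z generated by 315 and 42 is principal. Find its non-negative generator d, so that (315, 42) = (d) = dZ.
(315, 42) = (21); d = 21

In the PID Z, (a, b) is generated by gcd(a, b). Compute gcd(315, 42) with the extended Euclidean algorithm, tracking rows (r, s, t) with s·315 + t·42 = r:
  row A: (315, 1, 0)   [1·315 + 0·42 = 315]
  row B: (42, 0, 1)   [0·315 + 1·42 = 42]
  315 = 7·42 + 21   → row C = row A − 7·row B = (21, 1, −7)   [check: 1·315 − 7·42 = 21]
  42 = 2·21 + 0   → remainder 0, stop. gcd = 21 (last nonzero row C).
So gcd(315, 42) = 21, with Bézout identity 1·315 − 7·42 = 21. Containment (⊇): the Bézout identity exhibits 21 as an element of (315, 42), giving (21) ⊆ (315, 42). Containment (⊆): since 21 | 315 and 21 | 42 (315 = 21·15, 42 = 21·2), every Z-linear combination of 315 and 42 is divisible by 21, so (315, 42) ⊆ (21). Therefore (315, 42) = (21), d = 21.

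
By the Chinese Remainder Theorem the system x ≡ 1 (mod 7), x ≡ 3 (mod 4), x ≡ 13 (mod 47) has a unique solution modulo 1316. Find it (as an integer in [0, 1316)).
x ≡ 295 (mod 1316); the representative in [0, 1316) is 295

The moduli 7, 4, 47 are pairwise coprime, so by the CRT there is a unique solution mod 7·4·47 = 1316.
Solve by successive substitution. Start with x ≡ 1 (mod 7).
  Combine with x ≡ 3 (mod 4): write x = 1 + 7·t and require 1 + 7·t ≡ 3 (mod 4), i.e. 7·t ≡ 3 − 1 ≡ 2 (mod 4). Since 7^(−1) ≡ 3 (mod 4) (7 ≡ 3 (mod 4)), t ≡ 3·2 ≡ 2 (mod 4). So x ≡ 1 + 7·2 = 15 (mod 28).
  Combine with x ≡ 13 (mod 47): write x = 15 + 28·t and require 15 + 28·t ≡ 13 (mod 47), i.e. 28·t ≡ 13 − 15 ≡ 45 (mod 47). Since 28^(−1) ≡ 42 (mod 47), t ≡ 42·45 ≡ 10 (mod 47). So x ≡ 15 + 28·10 = 295 (mod 1316).
Unique solution in [0, 1316): x = 295.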